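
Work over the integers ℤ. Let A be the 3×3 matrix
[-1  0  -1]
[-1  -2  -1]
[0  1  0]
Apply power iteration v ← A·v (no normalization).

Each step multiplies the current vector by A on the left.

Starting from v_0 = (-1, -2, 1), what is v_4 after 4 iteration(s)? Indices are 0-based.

v_4 = (12, 0, 6)

v_0 = (-1, -2, 1).
v_1 = A·v_0 = (0, 4, -2).
v_2 = A·v_1 = (2, -6, 4).
v_3 = A·v_2 = (-6, 6, -6).
v_4 = A·v_3 = (12, 0, 6).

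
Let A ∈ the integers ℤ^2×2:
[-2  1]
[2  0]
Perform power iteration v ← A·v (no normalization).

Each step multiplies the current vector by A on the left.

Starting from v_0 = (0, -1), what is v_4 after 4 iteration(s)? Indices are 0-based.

v_4 = (16, -12)

v_0 = (0, -1).
v_1 = A·v_0 = (-1, 0).
v_2 = A·v_1 = (2, -2).
v_3 = A·v_2 = (-6, 4).
v_4 = A·v_3 = (16, -12).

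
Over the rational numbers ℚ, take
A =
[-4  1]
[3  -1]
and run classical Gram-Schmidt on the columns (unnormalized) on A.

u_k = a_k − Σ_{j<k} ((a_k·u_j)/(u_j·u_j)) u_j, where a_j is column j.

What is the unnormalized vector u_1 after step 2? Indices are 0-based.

Step 1: u_0 = a_0 = (-4, 3).
Step 2: u_1 = a_1 − (-7/25)·u_0 = (-3/25, -4/25).

u_1 = (-3/25, -4/25)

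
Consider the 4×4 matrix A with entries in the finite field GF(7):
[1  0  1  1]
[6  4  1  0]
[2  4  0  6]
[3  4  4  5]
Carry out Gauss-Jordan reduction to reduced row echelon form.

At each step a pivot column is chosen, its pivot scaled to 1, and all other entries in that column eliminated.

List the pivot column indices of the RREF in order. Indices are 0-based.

pivot columns: 0, 1, 2, 3

step 1: normalize row 0 (÷1) = (1, 0, 1, 1)
  row 1: subtract 6×row0 = (0, 4, 2, 1)
  row 2: subtract 2×row0 = (0, 4, 5, 4)
  row 3: subtract 3×row0 = (0, 4, 1, 2)
step 2: normalize row 1 (÷4) = (0, 1, 4, 2)
  row 2: subtract 4×row1 = (0, 0, 3, 3)
  row 3: subtract 4×row1 = (0, 0, 6, 1)
step 3: normalize row 2 (÷3) = (0, 0, 1, 1)
  row 0: subtract 1×row2 = (1, 0, 0, 0)
  row 1: subtract 4×row2 = (0, 1, 0, 5)
  row 3: subtract 6×row2 = (0, 0, 0, 2)
step 4: normalize row 3 (÷2) = (0, 0, 0, 1)
  row 1: subtract 5×row3 = (0, 1, 0, 0)
  row 2: subtract 1×row3 = (0, 0, 1, 0)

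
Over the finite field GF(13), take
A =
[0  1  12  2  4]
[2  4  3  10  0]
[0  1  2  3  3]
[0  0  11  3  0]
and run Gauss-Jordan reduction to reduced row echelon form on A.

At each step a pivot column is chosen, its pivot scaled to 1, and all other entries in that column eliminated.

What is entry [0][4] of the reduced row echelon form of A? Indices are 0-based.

M[0][4] = 2

step 1: exchange rows 0,1
step 1: normalize row 0 (÷2) = (1, 2, 8, 5, 0)
step 2: normalize row 1 (÷1) = (0, 1, 12, 2, 4)
  row 0: subtract 2×row1 = (1, 0, 10, 1, 5)
  row 2: subtract 1×row1 = (0, 0, 3, 1, 12)
step 3: normalize row 2 (÷3) = (0, 0, 1, 9, 4)
  row 0: subtract 10×row2 = (1, 0, 0, 2, 4)
  row 1: subtract 12×row2 = (0, 1, 0, 11, 8)
  row 3: subtract 11×row2 = (0, 0, 0, 8, 8)
step 4: normalize row 3 (÷8) = (0, 0, 0, 1, 1)
  row 0: subtract 2×row3 = (1, 0, 0, 0, 2)
  row 1: subtract 11×row3 = (0, 1, 0, 0, 10)
  row 2: subtract 9×row3 = (0, 0, 1, 0, 8)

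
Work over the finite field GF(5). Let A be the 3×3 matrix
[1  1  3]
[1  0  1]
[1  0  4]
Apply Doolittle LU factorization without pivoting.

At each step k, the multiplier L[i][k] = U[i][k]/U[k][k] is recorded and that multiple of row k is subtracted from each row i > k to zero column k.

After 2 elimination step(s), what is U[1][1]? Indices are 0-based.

Step 1: pivot at (0,0) is 1.
  row1 ← row1 − (1)·row0  ⇒  L[1][0]=1, U row1=(0, 4, 3)
  row2 ← row2 − (1)·row0  ⇒  L[2][0]=1, U row2=(0, 4, 1)
Step 2: pivot at (1,1) is 4.
  row2 ← row2 − (1)·row1  ⇒  L[2][1]=1, U row2=(0, 0, 3)

U[1][1] = 4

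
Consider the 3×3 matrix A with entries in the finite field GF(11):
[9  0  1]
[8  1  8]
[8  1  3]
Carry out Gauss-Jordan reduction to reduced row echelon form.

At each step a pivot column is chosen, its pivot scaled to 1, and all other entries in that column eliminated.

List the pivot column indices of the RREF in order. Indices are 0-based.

pivot columns: 0, 1, 2

step 1: normalize row 0 (÷9) = (1, 0, 5)
  row 1: subtract 8×row0 = (0, 1, 1)
  row 2: subtract 8×row0 = (0, 1, 7)
step 2: normalize row 1 (÷1) = (0, 1, 1)
  row 2: subtract 1×row1 = (0, 0, 6)
step 3: normalize row 2 (÷6) = (0, 0, 1)
  row 0: subtract 5×row2 = (1, 0, 0)
  row 1: subtract 1×row2 = (0, 1, 0)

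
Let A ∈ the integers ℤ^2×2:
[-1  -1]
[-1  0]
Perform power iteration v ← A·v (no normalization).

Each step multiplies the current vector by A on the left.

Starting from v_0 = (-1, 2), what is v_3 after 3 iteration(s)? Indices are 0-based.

v_0 = (-1, 2).
v_1 = A·v_0 = (-1, 1).
v_2 = A·v_1 = (0, 1).
v_3 = A·v_2 = (-1, 0).

v_3 = (-1, 0)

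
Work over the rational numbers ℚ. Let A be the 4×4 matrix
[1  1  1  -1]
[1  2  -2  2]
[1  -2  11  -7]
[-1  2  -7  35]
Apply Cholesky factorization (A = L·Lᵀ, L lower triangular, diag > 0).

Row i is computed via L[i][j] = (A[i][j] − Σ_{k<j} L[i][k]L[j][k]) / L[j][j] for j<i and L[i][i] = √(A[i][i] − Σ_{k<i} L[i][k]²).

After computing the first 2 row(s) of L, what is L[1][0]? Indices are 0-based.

L[1][0] = 1

Step 1: L[0][0] = √(1) = 1.
  L[1][0] = (1) / L[0][0] = 1.
Step 2: L[1][1] = √(1) = 1.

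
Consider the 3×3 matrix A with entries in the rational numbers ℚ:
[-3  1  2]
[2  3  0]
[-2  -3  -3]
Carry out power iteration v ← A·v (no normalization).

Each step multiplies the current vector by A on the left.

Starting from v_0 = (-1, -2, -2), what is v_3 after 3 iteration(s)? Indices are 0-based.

v_0 = (-1, -2, -2).
v_1 = A·v_0 = (-3, -8, 14).
v_2 = A·v_1 = (29, -30, -12).
v_3 = A·v_2 = (-141, -32, 68).

v_3 = (-141, -32, 68)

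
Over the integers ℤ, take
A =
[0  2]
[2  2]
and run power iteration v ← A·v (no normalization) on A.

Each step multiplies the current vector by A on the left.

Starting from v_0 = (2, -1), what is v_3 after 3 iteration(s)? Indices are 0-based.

v_0 = (2, -1).
v_1 = A·v_0 = (-2, 2).
v_2 = A·v_1 = (4, 0).
v_3 = A·v_2 = (0, 8).

v_3 = (0, 8)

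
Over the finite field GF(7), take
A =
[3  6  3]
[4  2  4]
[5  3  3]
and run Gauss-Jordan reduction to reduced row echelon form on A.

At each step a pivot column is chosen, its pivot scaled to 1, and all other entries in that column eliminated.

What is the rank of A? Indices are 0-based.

rank = 3

pivot(0,0)=3: scale R0 → (1, 2, 1)
  clear (1,0): R1 −= (4)R0 → (0, 1, 0)
  clear (2,0): R2 −= (5)R0 → (0, 0, 5)
pivot(1,1)=1: scale R1 → (0, 1, 0)
  clear (0,1): R0 −= (2)R1 → (1, 0, 1)
pivot(2,2)=5: scale R2 → (0, 0, 1)
  clear (0,2): R0 −= (1)R2 → (1, 0, 0)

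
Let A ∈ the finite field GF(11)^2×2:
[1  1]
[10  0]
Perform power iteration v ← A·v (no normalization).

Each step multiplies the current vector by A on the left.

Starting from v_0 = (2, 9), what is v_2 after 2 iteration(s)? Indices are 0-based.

v_0 = (2, 9).
v_1 = A·v_0 = (0, 9).
v_2 = A·v_1 = (9, 0).

v_2 = (9, 0)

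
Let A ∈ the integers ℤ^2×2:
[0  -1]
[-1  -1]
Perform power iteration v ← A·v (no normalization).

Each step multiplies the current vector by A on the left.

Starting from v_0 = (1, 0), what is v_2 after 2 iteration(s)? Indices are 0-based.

v_0 = (1, 0).
v_1 = A·v_0 = (0, -1).
v_2 = A·v_1 = (1, 1).

v_2 = (1, 1)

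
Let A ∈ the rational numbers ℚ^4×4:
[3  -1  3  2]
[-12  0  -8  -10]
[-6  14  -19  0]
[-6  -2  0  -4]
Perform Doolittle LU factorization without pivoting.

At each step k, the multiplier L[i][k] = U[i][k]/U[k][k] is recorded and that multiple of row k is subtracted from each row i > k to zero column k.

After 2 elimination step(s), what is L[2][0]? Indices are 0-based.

Step 1: pivot at (0,0) is 3.
  row1 ← row1 − (-4)·row0  ⇒  L[1][0]=-4, U row1=(0, -4, 4, -2)
  row2 ← row2 − (-2)·row0  ⇒  L[2][0]=-2, U row2=(0, 12, -13, 4)
  row3 ← row3 − (-2)·row0  ⇒  L[3][0]=-2, U row3=(0, -4, 6, 0)
Step 2: pivot at (1,1) is -4.
  row2 ← row2 − (-3)·row1  ⇒  L[2][1]=-3, U row2=(0, 0, -1, -2)
  row3 ← row3 − (1)·row1  ⇒  L[3][1]=1, U row3=(0, 0, 2, 2)

L[2][0] = -2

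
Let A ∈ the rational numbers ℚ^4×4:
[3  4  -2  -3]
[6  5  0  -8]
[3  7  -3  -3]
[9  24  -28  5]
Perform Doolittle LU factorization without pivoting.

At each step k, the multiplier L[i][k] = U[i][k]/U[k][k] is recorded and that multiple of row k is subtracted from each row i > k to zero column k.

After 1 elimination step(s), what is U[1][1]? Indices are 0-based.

k=0: U[0][0]=3
  eliminate (1,0): mult=2, new row 1: (0, -3, 4, -2); set L[1][0]=2
  eliminate (2,0): mult=1, new row 2: (0, 3, -1, 0); set L[2][0]=1
  eliminate (3,0): mult=3, new row 3: (0, 12, -22, 14); set L[3][0]=3

U[1][1] = -3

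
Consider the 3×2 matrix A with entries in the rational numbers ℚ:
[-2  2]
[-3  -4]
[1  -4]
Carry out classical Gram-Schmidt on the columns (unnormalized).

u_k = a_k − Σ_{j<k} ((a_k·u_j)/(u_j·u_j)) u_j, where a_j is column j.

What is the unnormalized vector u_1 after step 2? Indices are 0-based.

u_1 = (18/7, -22/7, -30/7)

Step 1: u_0 = a_0 = (-2, -3, 1).
Step 2: u_1 = a_1 − (2/7)·u_0 = (18/7, -22/7, -30/7).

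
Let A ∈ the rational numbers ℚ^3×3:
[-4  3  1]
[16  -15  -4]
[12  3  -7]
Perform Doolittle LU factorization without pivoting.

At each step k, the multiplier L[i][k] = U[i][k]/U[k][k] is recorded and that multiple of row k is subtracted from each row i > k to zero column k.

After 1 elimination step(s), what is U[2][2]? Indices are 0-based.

[col 0] pivot -4
  R1 -= -4*R0 → (0, -3, 0)  (L[1][0] := -4)
  R2 -= -3*R0 → (0, 12, -4)  (L[2][0] := -3)

U[2][2] = -4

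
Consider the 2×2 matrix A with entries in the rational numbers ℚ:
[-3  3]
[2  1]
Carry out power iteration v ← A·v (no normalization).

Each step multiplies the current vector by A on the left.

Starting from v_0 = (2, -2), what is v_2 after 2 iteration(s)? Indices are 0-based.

v_2 = (42, -22)

v_0 = (2, -2).
v_1 = A·v_0 = (-12, 2).
v_2 = A·v_1 = (42, -22).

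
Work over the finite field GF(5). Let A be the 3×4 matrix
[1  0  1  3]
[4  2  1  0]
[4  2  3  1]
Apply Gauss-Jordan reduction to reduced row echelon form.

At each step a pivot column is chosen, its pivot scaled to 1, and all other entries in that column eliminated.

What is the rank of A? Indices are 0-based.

pivot(0,0)=1: scale R0 → (1, 0, 1, 3)
  clear (1,0): R1 −= (4)R0 → (0, 2, 2, 3)
  clear (2,0): R2 −= (4)R0 → (0, 2, 4, 4)
pivot(1,1)=2: scale R1 → (0, 1, 1, 4)
  clear (2,1): R2 −= (2)R1 → (0, 0, 2, 1)
pivot(2,2)=2: scale R2 → (0, 0, 1, 3)
  clear (0,2): R0 −= (1)R2 → (1, 0, 0, 0)
  clear (1,2): R1 −= (1)R2 → (0, 1, 0, 1)

rank = 3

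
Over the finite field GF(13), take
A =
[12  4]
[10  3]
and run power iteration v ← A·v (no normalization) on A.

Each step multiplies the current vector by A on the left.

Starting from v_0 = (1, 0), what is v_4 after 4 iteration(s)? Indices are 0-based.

v_4 = (8, 6)

v_0 = (1, 0).
v_1 = A·v_0 = (12, 10).
v_2 = A·v_1 = (2, 7).
v_3 = A·v_2 = (0, 2).
v_4 = A·v_3 = (8, 6).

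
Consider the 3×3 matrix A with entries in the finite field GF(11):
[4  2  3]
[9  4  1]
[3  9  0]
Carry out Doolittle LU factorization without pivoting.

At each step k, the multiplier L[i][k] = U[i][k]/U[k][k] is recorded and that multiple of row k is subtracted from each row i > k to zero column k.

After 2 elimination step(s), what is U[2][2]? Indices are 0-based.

Step 1: pivot at (0,0) is 4.
  row1 ← row1 − (5)·row0  ⇒  L[1][0]=5, U row1=(0, 5, 8)
  row2 ← row2 − (9)·row0  ⇒  L[2][0]=9, U row2=(0, 2, 6)
Step 2: pivot at (1,1) is 5.
  row2 ← row2 − (7)·row1  ⇒  L[2][1]=7, U row2=(0, 0, 5)

U[2][2] = 5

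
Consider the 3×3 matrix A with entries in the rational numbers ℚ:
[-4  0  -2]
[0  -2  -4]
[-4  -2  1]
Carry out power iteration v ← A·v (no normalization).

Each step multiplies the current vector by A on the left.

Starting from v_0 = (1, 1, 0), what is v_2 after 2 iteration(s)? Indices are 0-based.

v_2 = (28, 28, 14)

v_0 = (1, 1, 0).
v_1 = A·v_0 = (-4, -2, -6).
v_2 = A·v_1 = (28, 28, 14).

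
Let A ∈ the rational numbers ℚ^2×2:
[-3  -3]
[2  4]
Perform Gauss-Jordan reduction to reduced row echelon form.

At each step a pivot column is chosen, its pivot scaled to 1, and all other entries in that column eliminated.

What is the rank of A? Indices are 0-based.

rank = 2

pivot(0,0)=-3: scale R0 → (1, 1)
  clear (1,0): R1 −= (2)R0 → (0, 2)
pivot(1,1)=2: scale R1 → (0, 1)
  clear (0,1): R0 −= (1)R1 → (1, 0)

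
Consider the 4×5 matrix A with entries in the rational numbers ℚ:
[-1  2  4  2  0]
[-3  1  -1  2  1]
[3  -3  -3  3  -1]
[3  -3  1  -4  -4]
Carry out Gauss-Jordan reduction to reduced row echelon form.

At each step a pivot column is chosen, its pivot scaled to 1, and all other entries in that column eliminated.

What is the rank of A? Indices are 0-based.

step 1: normalize row 0 (÷-1) = (1, -2, -4, -2, 0)
  row 1: subtract -3×row0 = (0, -5, -13, -4, 1)
  row 2: subtract 3×row0 = (0, 3, 9, 9, -1)
  row 3: subtract 3×row0 = (0, 3, 13, 2, -4)
step 2: normalize row 1 (÷-5) = (0, 1, 13/5, 4/5, -1/5)
  row 0: subtract -2×row1 = (1, 0, 6/5, -2/5, -2/5)
  row 2: subtract 3×row1 = (0, 0, 6/5, 33/5, -2/5)
  row 3: subtract 3×row1 = (0, 0, 26/5, -2/5, -17/5)
step 3: normalize row 2 (÷6/5) = (0, 0, 1, 11/2, -1/3)
  row 0: subtract 6/5×row2 = (1, 0, 0, -7, 0)
  row 1: subtract 13/5×row2 = (0, 1, 0, -27/2, 2/3)
  row 3: subtract 26/5×row2 = (0, 0, 0, -29, -5/3)
step 4: normalize row 3 (÷-29) = (0, 0, 0, 1, 5/87)
  row 0: subtract -7×row3 = (1, 0, 0, 0, 35/87)
  row 1: subtract -27/2×row3 = (0, 1, 0, 0, 251/174)
  row 2: subtract 11/2×row3 = (0, 0, 1, 0, -113/174)

rank = 4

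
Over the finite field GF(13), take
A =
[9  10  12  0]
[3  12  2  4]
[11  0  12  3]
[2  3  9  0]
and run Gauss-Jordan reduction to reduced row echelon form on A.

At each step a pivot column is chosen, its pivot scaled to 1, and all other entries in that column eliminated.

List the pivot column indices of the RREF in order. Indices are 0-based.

[1] R0 /= 9  ⇒  (1, 4, 10, 0)
     R1 -= 3·R0  ⇒  (0, 0, 11, 4)
     R2 -= 11·R0  ⇒  (0, 8, 6, 3)
     R3 -= 2·R0  ⇒  (0, 8, 2, 0)
[2] R1 <-> R2
[2] R1 /= 8  ⇒  (0, 1, 4, 2)
     R0 -= 4·R1  ⇒  (1, 0, 7, 5)
     R3 -= 8·R1  ⇒  (0, 0, 9, 10)
[3] R2 /= 11  ⇒  (0, 0, 1, 11)
     R0 -= 7·R2  ⇒  (1, 0, 0, 6)
     R1 -= 4·R2  ⇒  (0, 1, 0, 10)
     R3 -= 9·R2  ⇒  (0, 0, 0, 2)
[4] R3 /= 2  ⇒  (0, 0, 0, 1)
     R0 -= 6·R3  ⇒  (1, 0, 0, 0)
     R1 -= 10·R3  ⇒  (0, 1, 0, 0)
     R2 -= 11·R3  ⇒  (0, 0, 1, 0)

pivot columns: 0, 1, 2, 3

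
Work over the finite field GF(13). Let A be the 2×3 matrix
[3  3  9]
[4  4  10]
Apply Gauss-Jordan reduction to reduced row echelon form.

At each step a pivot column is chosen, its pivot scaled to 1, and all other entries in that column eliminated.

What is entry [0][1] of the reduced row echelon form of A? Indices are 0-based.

step 1: normalize row 0 (÷3) = (1, 1, 3)
  row 1: subtract 4×row0 = (0, 0, 11)
skip col 1 (zero from row 1)
step 2: normalize row 1 (÷11) = (0, 0, 1)
  row 0: subtract 3×row1 = (1, 1, 0)

M[0][1] = 1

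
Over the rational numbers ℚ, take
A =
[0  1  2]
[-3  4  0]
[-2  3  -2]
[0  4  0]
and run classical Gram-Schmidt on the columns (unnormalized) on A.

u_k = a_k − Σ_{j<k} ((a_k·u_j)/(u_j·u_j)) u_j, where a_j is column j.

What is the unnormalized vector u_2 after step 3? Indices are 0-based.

Step 1: u_0 = a_0 = (0, -3, -2, 0).
Step 2: u_1 = a_1 − (-18/13)·u_0 = (1, -2/13, 3/13, 4).
Step 3: u_2 = a_2 − (4/13)·u_0 − (10/111)·u_1 = (212/111, 104/111, -52/37, -40/111).

u_2 = (212/111, 104/111, -52/37, -40/111)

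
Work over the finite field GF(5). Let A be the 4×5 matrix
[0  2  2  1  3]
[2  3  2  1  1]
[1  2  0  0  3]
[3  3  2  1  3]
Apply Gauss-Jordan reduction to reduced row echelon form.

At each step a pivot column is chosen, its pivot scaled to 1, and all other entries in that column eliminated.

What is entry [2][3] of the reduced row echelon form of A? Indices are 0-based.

M[2][3] = 3

step 1: exchange rows 0,1
step 1: normalize row 0 (÷2) = (1, 4, 1, 3, 3)
  row 2: subtract 1×row0 = (0, 3, 4, 2, 0)
  row 3: subtract 3×row0 = (0, 1, 4, 2, 4)
step 2: normalize row 1 (÷2) = (0, 1, 1, 3, 4)
  row 0: subtract 4×row1 = (1, 0, 2, 1, 2)
  row 2: subtract 3×row1 = (0, 0, 1, 3, 3)
  row 3: subtract 1×row1 = (0, 0, 3, 4, 0)
step 3: normalize row 2 (÷1) = (0, 0, 1, 3, 3)
  row 0: subtract 2×row2 = (1, 0, 0, 0, 1)
  row 1: subtract 1×row2 = (0, 1, 0, 0, 1)
  row 3: subtract 3×row2 = (0, 0, 0, 0, 1)
skip col 3 (zero from row 3)
step 4: normalize row 3 (÷1) = (0, 0, 0, 0, 1)
  row 0: subtract 1×row3 = (1, 0, 0, 0, 0)
  row 1: subtract 1×row3 = (0, 1, 0, 0, 0)
  row 2: subtract 3×row3 = (0, 0, 1, 3, 0)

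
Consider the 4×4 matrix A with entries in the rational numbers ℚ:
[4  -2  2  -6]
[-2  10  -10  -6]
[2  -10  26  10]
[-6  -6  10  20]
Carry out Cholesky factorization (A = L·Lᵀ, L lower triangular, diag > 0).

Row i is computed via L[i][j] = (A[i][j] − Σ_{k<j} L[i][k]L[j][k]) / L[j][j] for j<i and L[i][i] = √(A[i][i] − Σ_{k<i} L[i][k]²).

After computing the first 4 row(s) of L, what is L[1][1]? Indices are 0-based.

L[1][1] = 3

Step 1: L[0][0] = √(4) = 2.
  L[1][0] = (-2) / L[0][0] = -1.
Step 2: L[1][1] = √(9) = 3.
  L[2][0] = (2) / L[0][0] = 1.
  L[2][1] = (-9) / L[1][1] = -3.
Step 3: L[2][2] = √(16) = 4.
  L[3][0] = (-6) / L[0][0] = -3.
  L[3][1] = (-9) / L[1][1] = -3.
  L[3][2] = (4) / L[2][2] = 1.
Step 4: L[3][3] = √(1) = 1.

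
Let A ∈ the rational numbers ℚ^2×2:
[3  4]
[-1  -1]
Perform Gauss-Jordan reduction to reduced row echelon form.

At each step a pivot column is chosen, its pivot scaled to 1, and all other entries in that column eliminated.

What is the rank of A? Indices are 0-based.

[1] R0 /= 3  ⇒  (1, 4/3)
     R1 -= -1·R0  ⇒  (0, 1/3)
[2] R1 /= 1/3  ⇒  (0, 1)
     R0 -= 4/3·R1  ⇒  (1, 0)

rank = 2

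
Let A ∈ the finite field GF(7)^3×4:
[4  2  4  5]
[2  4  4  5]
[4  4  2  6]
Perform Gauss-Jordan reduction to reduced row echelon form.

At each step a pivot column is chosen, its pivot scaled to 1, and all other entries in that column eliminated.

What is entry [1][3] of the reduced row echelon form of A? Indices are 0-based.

M[1][3] = 0

step 1: normalize row 0 (÷4) = (1, 4, 1, 3)
  row 1: subtract 2×row0 = (0, 3, 2, 6)
  row 2: subtract 4×row0 = (0, 2, 5, 1)
step 2: normalize row 1 (÷3) = (0, 1, 3, 2)
  row 0: subtract 4×row1 = (1, 0, 3, 2)
  row 2: subtract 2×row1 = (0, 0, 6, 4)
step 3: normalize row 2 (÷6) = (0, 0, 1, 3)
  row 0: subtract 3×row2 = (1, 0, 0, 0)
  row 1: subtract 3×row2 = (0, 1, 0, 0)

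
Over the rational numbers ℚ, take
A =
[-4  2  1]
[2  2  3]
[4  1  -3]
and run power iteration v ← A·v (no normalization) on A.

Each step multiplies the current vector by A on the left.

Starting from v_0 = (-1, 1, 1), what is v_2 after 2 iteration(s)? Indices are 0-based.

v_0 = (-1, 1, 1).
v_1 = A·v_0 = (7, 3, -6).
v_2 = A·v_1 = (-28, 2, 49).

v_2 = (-28, 2, 49)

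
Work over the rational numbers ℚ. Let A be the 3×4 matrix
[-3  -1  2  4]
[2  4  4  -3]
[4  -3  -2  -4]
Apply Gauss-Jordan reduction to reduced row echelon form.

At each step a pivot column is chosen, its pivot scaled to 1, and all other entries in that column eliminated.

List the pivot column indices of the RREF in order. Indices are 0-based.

[1] R0 /= -3  ⇒  (1, 1/3, -2/3, -4/3)
     R1 -= 2·R0  ⇒  (0, 10/3, 16/3, -1/3)
     R2 -= 4·R0  ⇒  (0, -13/3, 2/3, 4/3)
[2] R1 /= 10/3  ⇒  (0, 1, 8/5, -1/10)
     R0 -= 1/3·R1  ⇒  (1, 0, -6/5, -13/10)
     R2 -= -13/3·R1  ⇒  (0, 0, 38/5, 9/10)
[3] R2 /= 38/5  ⇒  (0, 0, 1, 9/76)
     R0 -= -6/5·R2  ⇒  (1, 0, 0, -22/19)
     R1 -= 8/5·R2  ⇒  (0, 1, 0, -11/38)

pivot columns: 0, 1, 2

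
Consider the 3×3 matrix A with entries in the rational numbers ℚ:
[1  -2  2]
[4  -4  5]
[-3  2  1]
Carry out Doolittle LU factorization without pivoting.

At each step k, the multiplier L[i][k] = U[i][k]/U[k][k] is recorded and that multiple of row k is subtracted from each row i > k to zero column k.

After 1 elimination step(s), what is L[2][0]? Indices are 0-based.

[col 0] pivot 1
  R1 -= 4*R0 → (0, 4, -3)  (L[1][0] := 4)
  R2 -= -3*R0 → (0, -4, 7)  (L[2][0] := -3)

L[2][0] = -3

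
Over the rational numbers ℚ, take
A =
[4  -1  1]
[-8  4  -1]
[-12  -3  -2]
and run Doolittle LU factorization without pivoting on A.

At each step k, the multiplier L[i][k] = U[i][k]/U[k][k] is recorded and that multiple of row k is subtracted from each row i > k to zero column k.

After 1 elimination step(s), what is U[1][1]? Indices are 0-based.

k=0: U[0][0]=4
  eliminate (1,0): mult=-2, new row 1: (0, 2, 1); set L[1][0]=-2
  eliminate (2,0): mult=-3, new row 2: (0, -6, 1); set L[2][0]=-3

U[1][1] = 2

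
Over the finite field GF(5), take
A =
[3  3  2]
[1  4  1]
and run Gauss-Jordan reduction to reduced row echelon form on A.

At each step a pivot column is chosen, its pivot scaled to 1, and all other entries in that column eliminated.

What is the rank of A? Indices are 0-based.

rank = 2

[1] R0 /= 3  ⇒  (1, 1, 4)
     R1 -= 1·R0  ⇒  (0, 3, 2)
[2] R1 /= 3  ⇒  (0, 1, 4)
     R0 -= 1·R1  ⇒  (1, 0, 0)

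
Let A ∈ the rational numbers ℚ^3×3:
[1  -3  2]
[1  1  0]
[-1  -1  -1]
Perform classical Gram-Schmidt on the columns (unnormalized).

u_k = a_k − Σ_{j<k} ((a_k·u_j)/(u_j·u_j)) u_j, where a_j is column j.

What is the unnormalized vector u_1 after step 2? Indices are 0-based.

Step 1: u_0 = a_0 = (1, 1, -1).
Step 2: u_1 = a_1 − (-1/3)·u_0 = (-8/3, 4/3, -4/3).

u_1 = (-8/3, 4/3, -4/3)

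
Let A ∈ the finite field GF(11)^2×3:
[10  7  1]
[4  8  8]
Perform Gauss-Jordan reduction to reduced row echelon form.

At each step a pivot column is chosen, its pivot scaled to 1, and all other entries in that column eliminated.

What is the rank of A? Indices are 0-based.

pivot(0,0)=10: scale R0 → (1, 4, 10)
  clear (1,0): R1 −= (4)R0 → (0, 3, 1)
pivot(1,1)=3: scale R1 → (0, 1, 4)
  clear (0,1): R0 −= (4)R1 → (1, 0, 5)

rank = 2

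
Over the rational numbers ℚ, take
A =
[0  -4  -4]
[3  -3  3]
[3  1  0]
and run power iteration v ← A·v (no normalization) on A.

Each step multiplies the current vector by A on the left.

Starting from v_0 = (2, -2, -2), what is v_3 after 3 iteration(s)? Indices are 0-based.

v_0 = (2, -2, -2).
v_1 = A·v_0 = (16, 6, 4).
v_2 = A·v_1 = (-40, 42, 54).
v_3 = A·v_2 = (-384, -84, -78).

v_3 = (-384, -84, -78)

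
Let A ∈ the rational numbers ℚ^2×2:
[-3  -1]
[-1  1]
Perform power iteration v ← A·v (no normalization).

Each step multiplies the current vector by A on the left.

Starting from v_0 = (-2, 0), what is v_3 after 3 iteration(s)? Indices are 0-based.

v_0 = (-2, 0).
v_1 = A·v_0 = (6, 2).
v_2 = A·v_1 = (-20, -4).
v_3 = A·v_2 = (64, 16).

v_3 = (64, 16)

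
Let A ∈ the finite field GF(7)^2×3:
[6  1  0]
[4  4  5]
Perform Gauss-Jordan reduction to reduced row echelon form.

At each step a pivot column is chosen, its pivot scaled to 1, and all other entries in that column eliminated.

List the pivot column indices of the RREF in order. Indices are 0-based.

pivot(0,0)=6: scale R0 → (1, 6, 0)
  clear (1,0): R1 −= (4)R0 → (0, 1, 5)
pivot(1,1)=1: scale R1 → (0, 1, 5)
  clear (0,1): R0 −= (6)R1 → (1, 0, 5)

pivot columns: 0, 1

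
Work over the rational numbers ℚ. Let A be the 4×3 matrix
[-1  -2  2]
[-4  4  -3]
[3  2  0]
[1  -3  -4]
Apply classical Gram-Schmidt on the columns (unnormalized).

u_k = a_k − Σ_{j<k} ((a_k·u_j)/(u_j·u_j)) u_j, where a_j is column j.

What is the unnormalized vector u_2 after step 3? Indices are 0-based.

u_2 = (23/11, -109/55, -27/55, -48/11)

Step 1: u_0 = a_0 = (-1, -4, 3, 1).
Step 2: u_1 = a_1 − (-11/27)·u_0 = (-65/27, 64/27, 29/9, -70/27).
Step 3: u_2 = a_2 − (2/9)·u_0 − (-3/55)·u_1 = (23/11, -109/55, -27/55, -48/11).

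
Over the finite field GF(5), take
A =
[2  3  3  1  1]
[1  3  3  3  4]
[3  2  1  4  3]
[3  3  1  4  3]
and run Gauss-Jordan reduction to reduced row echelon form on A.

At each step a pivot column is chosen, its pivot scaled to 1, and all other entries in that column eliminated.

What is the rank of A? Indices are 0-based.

rank = 4

step 1: normalize row 0 (÷2) = (1, 4, 4, 3, 3)
  row 1: subtract 1×row0 = (0, 4, 4, 0, 1)
  row 2: subtract 3×row0 = (0, 0, 4, 0, 4)
  row 3: subtract 3×row0 = (0, 1, 4, 0, 4)
step 2: normalize row 1 (÷4) = (0, 1, 1, 0, 4)
  row 0: subtract 4×row1 = (1, 0, 0, 3, 2)
  row 3: subtract 1×row1 = (0, 0, 3, 0, 0)
step 3: normalize row 2 (÷4) = (0, 0, 1, 0, 1)
  row 1: subtract 1×row2 = (0, 1, 0, 0, 3)
  row 3: subtract 3×row2 = (0, 0, 0, 0, 2)
skip col 3 (zero from row 3)
step 4: normalize row 3 (÷2) = (0, 0, 0, 0, 1)
  row 0: subtract 2×row3 = (1, 0, 0, 3, 0)
  row 1: subtract 3×row3 = (0, 1, 0, 0, 0)
  row 2: subtract 1×row3 = (0, 0, 1, 0, 0)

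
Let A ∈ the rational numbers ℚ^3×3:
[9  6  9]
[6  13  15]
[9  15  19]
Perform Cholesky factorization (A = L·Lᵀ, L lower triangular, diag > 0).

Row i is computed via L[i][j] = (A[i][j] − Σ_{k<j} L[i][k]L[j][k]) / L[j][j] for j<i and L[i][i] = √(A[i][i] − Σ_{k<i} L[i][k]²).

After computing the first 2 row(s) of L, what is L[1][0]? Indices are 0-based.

L[1][0] = 2

Step 1: L[0][0] = √(9) = 3.
  L[1][0] = (6) / L[0][0] = 2.
Step 2: L[1][1] = √(9) = 3.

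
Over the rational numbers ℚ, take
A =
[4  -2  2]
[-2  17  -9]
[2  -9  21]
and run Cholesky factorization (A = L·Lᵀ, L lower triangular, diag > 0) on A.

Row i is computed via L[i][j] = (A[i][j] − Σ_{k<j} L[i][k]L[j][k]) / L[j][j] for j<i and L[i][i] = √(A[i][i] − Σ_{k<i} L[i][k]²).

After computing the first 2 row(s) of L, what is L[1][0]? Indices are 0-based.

L[1][0] = -1

Step 1: L[0][0] = √(4) = 2.
  L[1][0] = (-2) / L[0][0] = -1.
Step 2: L[1][1] = √(16) = 4.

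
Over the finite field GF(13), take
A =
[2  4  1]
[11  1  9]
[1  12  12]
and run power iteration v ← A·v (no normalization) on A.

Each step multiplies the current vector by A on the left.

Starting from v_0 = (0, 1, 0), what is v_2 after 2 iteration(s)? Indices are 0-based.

v_0 = (0, 1, 0).
v_1 = A·v_0 = (4, 1, 12).
v_2 = A·v_1 = (11, 10, 4).

v_2 = (11, 10, 4)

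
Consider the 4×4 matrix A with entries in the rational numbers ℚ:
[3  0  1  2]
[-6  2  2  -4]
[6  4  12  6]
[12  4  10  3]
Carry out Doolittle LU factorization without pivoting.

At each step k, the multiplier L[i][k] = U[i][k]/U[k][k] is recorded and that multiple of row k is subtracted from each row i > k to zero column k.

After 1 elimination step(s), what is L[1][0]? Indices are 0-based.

[col 0] pivot 3
  R1 -= -2*R0 → (0, 2, 4, 0)  (L[1][0] := -2)
  R2 -= 2*R0 → (0, 4, 10, 2)  (L[2][0] := 2)
  R3 -= 4*R0 → (0, 4, 6, -5)  (L[3][0] := 4)

L[1][0] = -2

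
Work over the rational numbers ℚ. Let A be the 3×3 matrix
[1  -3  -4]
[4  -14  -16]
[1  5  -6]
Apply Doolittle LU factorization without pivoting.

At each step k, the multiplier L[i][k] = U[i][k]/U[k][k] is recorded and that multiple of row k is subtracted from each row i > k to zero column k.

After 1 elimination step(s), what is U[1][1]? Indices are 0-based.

[col 0] pivot 1
  R1 -= 4*R0 → (0, -2, 0)  (L[1][0] := 4)
  R2 -= 1*R0 → (0, 8, -2)  (L[2][0] := 1)

U[1][1] = -2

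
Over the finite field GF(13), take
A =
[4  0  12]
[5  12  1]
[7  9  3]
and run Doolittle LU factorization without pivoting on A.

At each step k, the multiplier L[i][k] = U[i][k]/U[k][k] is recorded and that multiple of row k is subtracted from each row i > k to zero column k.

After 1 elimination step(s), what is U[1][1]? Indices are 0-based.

Step 1: pivot at (0,0) is 4.
  row1 ← row1 − (11)·row0  ⇒  L[1][0]=11, U row1=(0, 12, 12)
  row2 ← row2 − (5)·row0  ⇒  L[2][0]=5, U row2=(0, 9, 8)

U[1][1] = 12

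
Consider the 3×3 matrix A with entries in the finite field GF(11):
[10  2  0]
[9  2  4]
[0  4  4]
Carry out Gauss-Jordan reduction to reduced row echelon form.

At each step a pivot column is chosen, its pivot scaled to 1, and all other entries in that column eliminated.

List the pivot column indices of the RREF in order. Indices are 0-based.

pivot columns: 0, 1, 2

[1] R0 /= 10  ⇒  (1, 9, 0)
     R1 -= 9·R0  ⇒  (0, 9, 4)
[2] R1 /= 9  ⇒  (0, 1, 9)
     R0 -= 9·R1  ⇒  (1, 0, 7)
     R2 -= 4·R1  ⇒  (0, 0, 1)
[3] R2 /= 1  ⇒  (0, 0, 1)
     R0 -= 7·R2  ⇒  (1, 0, 0)
     R1 -= 9·R2  ⇒  (0, 1, 0)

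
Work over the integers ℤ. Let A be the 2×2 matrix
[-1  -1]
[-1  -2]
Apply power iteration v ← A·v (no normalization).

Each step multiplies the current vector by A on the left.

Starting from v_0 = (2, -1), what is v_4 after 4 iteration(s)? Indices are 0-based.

v_4 = (5, 8)

v_0 = (2, -1).
v_1 = A·v_0 = (-1, 0).
v_2 = A·v_1 = (1, 1).
v_3 = A·v_2 = (-2, -3).
v_4 = A·v_3 = (5, 8).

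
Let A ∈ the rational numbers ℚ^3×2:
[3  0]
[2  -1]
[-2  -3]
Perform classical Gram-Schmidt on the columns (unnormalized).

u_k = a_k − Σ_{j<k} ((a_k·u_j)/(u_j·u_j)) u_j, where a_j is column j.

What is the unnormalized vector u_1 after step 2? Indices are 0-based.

u_1 = (-12/17, -25/17, -43/17)

Step 1: u_0 = a_0 = (3, 2, -2).
Step 2: u_1 = a_1 − (4/17)·u_0 = (-12/17, -25/17, -43/17).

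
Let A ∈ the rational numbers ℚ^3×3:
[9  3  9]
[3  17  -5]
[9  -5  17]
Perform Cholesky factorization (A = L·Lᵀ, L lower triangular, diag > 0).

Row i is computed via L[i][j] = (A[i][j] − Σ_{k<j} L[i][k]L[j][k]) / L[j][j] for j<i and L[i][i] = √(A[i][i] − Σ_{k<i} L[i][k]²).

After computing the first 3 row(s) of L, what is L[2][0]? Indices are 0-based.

L[2][0] = 3

Step 1: L[0][0] = √(9) = 3.
  L[1][0] = (3) / L[0][0] = 1.
Step 2: L[1][1] = √(16) = 4.
  L[2][0] = (9) / L[0][0] = 3.
  L[2][1] = (-8) / L[1][1] = -2.
Step 3: L[2][2] = √(4) = 2.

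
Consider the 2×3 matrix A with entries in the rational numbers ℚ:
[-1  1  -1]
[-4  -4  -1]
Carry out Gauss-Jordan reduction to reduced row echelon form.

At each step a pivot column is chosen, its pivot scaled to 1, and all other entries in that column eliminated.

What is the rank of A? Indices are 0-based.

rank = 2

pivot(0,0)=-1: scale R0 → (1, -1, 1)
  clear (1,0): R1 −= (-4)R0 → (0, -8, 3)
pivot(1,1)=-8: scale R1 → (0, 1, -3/8)
  clear (0,1): R0 −= (-1)R1 → (1, 0, 5/8)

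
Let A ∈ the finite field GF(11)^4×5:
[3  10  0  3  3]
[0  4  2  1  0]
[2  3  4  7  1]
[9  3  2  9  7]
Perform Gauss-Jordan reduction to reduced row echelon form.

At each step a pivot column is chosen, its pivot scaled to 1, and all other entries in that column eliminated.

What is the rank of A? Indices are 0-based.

rank = 4

step 1: normalize row 0 (÷3) = (1, 7, 0, 1, 1)
  row 2: subtract 2×row0 = (0, 0, 4, 5, 10)
  row 3: subtract 9×row0 = (0, 6, 2, 0, 9)
step 2: normalize row 1 (÷4) = (0, 1, 6, 3, 0)
  row 0: subtract 7×row1 = (1, 0, 2, 2, 1)
  row 3: subtract 6×row1 = (0, 0, 10, 4, 9)
step 3: normalize row 2 (÷4) = (0, 0, 1, 4, 8)
  row 0: subtract 2×row2 = (1, 0, 0, 5, 7)
  row 1: subtract 6×row2 = (0, 1, 0, 1, 7)
  row 3: subtract 10×row2 = (0, 0, 0, 8, 6)
step 4: normalize row 3 (÷8) = (0, 0, 0, 1, 9)
  row 0: subtract 5×row3 = (1, 0, 0, 0, 6)
  row 1: subtract 1×row3 = (0, 1, 0, 0, 9)
  row 2: subtract 4×row3 = (0, 0, 1, 0, 5)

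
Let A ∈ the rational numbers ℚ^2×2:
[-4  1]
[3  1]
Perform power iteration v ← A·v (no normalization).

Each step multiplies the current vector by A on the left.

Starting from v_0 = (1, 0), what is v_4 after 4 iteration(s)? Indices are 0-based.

v_4 = (388, -207)

v_0 = (1, 0).
v_1 = A·v_0 = (-4, 3).
v_2 = A·v_1 = (19, -9).
v_3 = A·v_2 = (-85, 48).
v_4 = A·v_3 = (388, -207).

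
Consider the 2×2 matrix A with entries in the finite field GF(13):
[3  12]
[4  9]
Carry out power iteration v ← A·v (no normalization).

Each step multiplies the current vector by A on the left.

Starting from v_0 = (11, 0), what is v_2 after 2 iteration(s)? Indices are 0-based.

v_0 = (11, 0).
v_1 = A·v_0 = (7, 5).
v_2 = A·v_1 = (3, 8).

v_2 = (3, 8)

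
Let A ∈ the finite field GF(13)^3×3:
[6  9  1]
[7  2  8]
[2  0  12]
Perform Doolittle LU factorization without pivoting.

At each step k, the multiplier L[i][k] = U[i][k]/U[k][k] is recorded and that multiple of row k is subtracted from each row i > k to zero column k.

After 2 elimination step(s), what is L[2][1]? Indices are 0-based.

L[2][1] = 8

Step 1: pivot at (0,0) is 6.
  row1 ← row1 − (12)·row0  ⇒  L[1][0]=12, U row1=(0, 11, 9)
  row2 ← row2 − (9)·row0  ⇒  L[2][0]=9, U row2=(0, 10, 3)
Step 2: pivot at (1,1) is 11.
  row2 ← row2 − (8)·row1  ⇒  L[2][1]=8, U row2=(0, 0, 9)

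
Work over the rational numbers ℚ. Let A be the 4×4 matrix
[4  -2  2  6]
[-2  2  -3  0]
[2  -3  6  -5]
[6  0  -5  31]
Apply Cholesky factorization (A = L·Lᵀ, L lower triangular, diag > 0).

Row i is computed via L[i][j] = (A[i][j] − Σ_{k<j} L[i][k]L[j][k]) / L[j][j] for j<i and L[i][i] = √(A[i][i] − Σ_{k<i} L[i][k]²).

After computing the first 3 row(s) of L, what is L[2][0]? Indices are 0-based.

L[2][0] = 1

Step 1: L[0][0] = √(4) = 2.
  L[1][0] = (-2) / L[0][0] = -1.
Step 2: L[1][1] = √(1) = 1.
  L[2][0] = (2) / L[0][0] = 1.
  L[2][1] = (-2) / L[1][1] = -2.
Step 3: L[2][2] = √(1) = 1.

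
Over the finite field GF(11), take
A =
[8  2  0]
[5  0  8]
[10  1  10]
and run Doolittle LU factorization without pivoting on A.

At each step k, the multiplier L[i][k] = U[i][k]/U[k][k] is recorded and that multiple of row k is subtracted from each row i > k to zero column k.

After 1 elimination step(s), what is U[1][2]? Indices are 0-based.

U[1][2] = 8

Step 1: pivot at (0,0) is 8.
  row1 ← row1 − (2)·row0  ⇒  L[1][0]=2, U row1=(0, 7, 8)
  row2 ← row2 − (4)·row0  ⇒  L[2][0]=4, U row2=(0, 4, 10)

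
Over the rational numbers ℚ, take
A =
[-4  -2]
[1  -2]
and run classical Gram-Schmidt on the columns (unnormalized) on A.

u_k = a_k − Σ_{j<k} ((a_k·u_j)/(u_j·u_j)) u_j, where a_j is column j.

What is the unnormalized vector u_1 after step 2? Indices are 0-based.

u_1 = (-10/17, -40/17)

Step 1: u_0 = a_0 = (-4, 1).
Step 2: u_1 = a_1 − (6/17)·u_0 = (-10/17, -40/17).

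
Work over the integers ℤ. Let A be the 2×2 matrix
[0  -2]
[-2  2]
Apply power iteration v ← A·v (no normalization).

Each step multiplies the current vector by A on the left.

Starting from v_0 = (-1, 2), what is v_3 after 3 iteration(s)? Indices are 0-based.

v_0 = (-1, 2).
v_1 = A·v_0 = (-4, 6).
v_2 = A·v_1 = (-12, 20).
v_3 = A·v_2 = (-40, 64).

v_3 = (-40, 64)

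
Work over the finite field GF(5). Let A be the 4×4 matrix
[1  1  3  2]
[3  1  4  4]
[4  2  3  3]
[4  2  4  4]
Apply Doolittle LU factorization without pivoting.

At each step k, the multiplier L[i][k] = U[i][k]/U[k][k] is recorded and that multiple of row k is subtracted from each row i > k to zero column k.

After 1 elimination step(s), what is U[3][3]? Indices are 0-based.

U[3][3] = 1

Step 1: pivot at (0,0) is 1.
  row1 ← row1 − (3)·row0  ⇒  L[1][0]=3, U row1=(0, 3, 0, 3)
  row2 ← row2 − (4)·row0  ⇒  L[2][0]=4, U row2=(0, 3, 1, 0)
  row3 ← row3 − (4)·row0  ⇒  L[3][0]=4, U row3=(0, 3, 2, 1)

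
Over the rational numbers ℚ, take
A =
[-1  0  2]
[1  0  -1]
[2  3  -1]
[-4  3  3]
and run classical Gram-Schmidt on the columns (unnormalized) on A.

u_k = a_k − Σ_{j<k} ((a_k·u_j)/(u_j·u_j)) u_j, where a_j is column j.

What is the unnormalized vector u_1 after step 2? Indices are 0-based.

Step 1: u_0 = a_0 = (-1, 1, 2, -4).
Step 2: u_1 = a_1 − (-3/11)·u_0 = (-3/11, 3/11, 39/11, 21/11).

u_1 = (-3/11, 3/11, 39/11, 21/11)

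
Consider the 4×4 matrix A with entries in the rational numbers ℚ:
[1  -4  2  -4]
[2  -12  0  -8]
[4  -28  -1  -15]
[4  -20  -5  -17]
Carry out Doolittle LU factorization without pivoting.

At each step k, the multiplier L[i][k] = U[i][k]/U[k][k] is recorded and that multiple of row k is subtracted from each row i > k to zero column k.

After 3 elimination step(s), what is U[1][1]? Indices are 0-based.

k=0: U[0][0]=1
  eliminate (1,0): mult=2, new row 1: (0, -4, -4, 0); set L[1][0]=2
  eliminate (2,0): mult=4, new row 2: (0, -12, -9, 1); set L[2][0]=4
  eliminate (3,0): mult=4, new row 3: (0, -4, -13, -1); set L[3][0]=4
k=1: U[1][1]=-4
  eliminate (2,1): mult=3, new row 2: (0, 0, 3, 1); set L[2][1]=3
  eliminate (3,1): mult=1, new row 3: (0, 0, -9, -1); set L[3][1]=1
k=2: U[2][2]=3
  eliminate (3,2): mult=-3, new row 3: (0, 0, 0, 2); set L[3][2]=-3

U[1][1] = -4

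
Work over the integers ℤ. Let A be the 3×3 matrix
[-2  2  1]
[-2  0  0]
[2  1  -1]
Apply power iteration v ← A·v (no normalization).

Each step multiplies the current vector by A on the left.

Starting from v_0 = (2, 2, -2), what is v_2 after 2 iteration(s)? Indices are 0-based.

v_2 = (4, 4, -16)

v_0 = (2, 2, -2).
v_1 = A·v_0 = (-2, -4, 8).
v_2 = A·v_1 = (4, 4, -16).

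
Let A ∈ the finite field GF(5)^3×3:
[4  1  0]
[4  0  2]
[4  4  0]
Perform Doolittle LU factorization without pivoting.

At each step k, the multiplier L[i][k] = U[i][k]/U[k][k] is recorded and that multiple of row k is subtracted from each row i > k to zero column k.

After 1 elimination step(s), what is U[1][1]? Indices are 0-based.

U[1][1] = 4

k=0: U[0][0]=4
  eliminate (1,0): mult=1, new row 1: (0, 4, 2); set L[1][0]=1
  eliminate (2,0): mult=1, new row 2: (0, 3, 0); set L[2][0]=1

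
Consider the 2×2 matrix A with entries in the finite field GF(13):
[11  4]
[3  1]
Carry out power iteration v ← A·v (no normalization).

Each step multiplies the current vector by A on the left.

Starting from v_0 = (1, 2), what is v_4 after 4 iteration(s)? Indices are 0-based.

v_0 = (1, 2).
v_1 = A·v_0 = (6, 5).
v_2 = A·v_1 = (8, 10).
v_3 = A·v_2 = (11, 8).
v_4 = A·v_3 = (10, 2).

v_4 = (10, 2)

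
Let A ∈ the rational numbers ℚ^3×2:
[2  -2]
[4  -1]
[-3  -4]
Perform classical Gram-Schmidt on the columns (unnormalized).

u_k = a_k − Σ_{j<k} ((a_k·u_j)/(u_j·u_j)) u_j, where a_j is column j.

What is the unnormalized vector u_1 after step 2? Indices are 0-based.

Step 1: u_0 = a_0 = (2, 4, -3).
Step 2: u_1 = a_1 − (4/29)·u_0 = (-66/29, -45/29, -104/29).

u_1 = (-66/29, -45/29, -104/29)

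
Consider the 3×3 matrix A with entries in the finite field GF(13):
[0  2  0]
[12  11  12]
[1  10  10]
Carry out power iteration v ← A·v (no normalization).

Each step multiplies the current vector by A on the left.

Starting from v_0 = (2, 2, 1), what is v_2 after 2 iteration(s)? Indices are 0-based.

v_0 = (2, 2, 1).
v_1 = A·v_0 = (4, 6, 6).
v_2 = A·v_1 = (12, 4, 7).

v_2 = (12, 4, 7)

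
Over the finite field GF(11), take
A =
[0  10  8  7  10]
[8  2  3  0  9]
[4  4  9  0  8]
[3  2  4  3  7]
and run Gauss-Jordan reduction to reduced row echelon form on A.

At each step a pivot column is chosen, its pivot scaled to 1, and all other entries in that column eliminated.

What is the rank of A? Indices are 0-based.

[1] R0 <-> R1
[1] R0 /= 8  ⇒  (1, 3, 10, 0, 8)
     R2 -= 4·R0  ⇒  (0, 3, 2, 0, 9)
     R3 -= 3·R0  ⇒  (0, 4, 7, 3, 5)
[2] R1 /= 10  ⇒  (0, 1, 3, 4, 1)
     R0 -= 3·R1  ⇒  (1, 0, 1, 10, 5)
     R2 -= 3·R1  ⇒  (0, 0, 4, 10, 6)
     R3 -= 4·R1  ⇒  (0, 0, 6, 9, 1)
[3] R2 /= 4  ⇒  (0, 0, 1, 8, 7)
     R0 -= 1·R2  ⇒  (1, 0, 0, 2, 9)
     R1 -= 3·R2  ⇒  (0, 1, 0, 2, 2)
     R3 -= 6·R2  ⇒  (0, 0, 0, 5, 3)
[4] R3 /= 5  ⇒  (0, 0, 0, 1, 5)
     R0 -= 2·R3  ⇒  (1, 0, 0, 0, 10)
     R1 -= 2·R3  ⇒  (0, 1, 0, 0, 3)
     R2 -= 8·R3  ⇒  (0, 0, 1, 0, 0)

rank = 4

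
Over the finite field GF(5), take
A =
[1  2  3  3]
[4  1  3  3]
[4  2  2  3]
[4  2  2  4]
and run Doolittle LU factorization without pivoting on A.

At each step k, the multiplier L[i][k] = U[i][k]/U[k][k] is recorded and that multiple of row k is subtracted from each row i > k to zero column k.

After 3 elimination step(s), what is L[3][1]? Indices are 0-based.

[col 0] pivot 1
  R1 -= 4*R0 → (0, 3, 1, 1)  (L[1][0] := 4)
  R2 -= 4*R0 → (0, 4, 0, 1)  (L[2][0] := 4)
  R3 -= 4*R0 → (0, 4, 0, 2)  (L[3][0] := 4)
[col 1] pivot 3
  R2 -= 3*R1 → (0, 0, 2, 3)  (L[2][1] := 3)
  R3 -= 3*R1 → (0, 0, 2, 4)  (L[3][1] := 3)
[col 2] pivot 2
  R3 -= 1*R2 → (0, 0, 0, 1)  (L[3][2] := 1)

L[3][1] = 3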